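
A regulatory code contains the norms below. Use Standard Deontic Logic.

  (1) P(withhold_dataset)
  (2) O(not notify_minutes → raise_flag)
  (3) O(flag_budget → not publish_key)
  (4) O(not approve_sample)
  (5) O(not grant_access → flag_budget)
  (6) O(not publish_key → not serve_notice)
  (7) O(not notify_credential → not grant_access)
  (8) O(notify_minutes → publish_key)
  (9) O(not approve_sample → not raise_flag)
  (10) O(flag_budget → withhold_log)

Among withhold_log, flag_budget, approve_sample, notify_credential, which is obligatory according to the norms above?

Premise 4 gives O(not approve_sample).
From O(not approve_sample) and premise 9, O(not approve_sample → not raise_flag), we obtain O(not raise_flag).
The contrapositive of premise 2 (O(not notify_minutes → raise_flag)) is O(not raise_flag → notify_minutes), and O(not raise_flag) is already established, so O(notify_minutes).
Applying K to premise 8 (O(notify_minutes → publish_key)) and O(notify_minutes) yields O(publish_key).
The contrapositive of premise 3 (O(flag_budget → not publish_key)) is O(publish_key → not flag_budget), and O(publish_key) is already established, so O(not flag_budget).
Premise 5 is O(not grant_access → flag_budget); contrapositively O(not flag_budget → grant_access). Since O(not flag_budget) holds, K gives O(grant_access).
The contrapositive of premise 7 (O(not notify_credential → not grant_access)) is O(grant_access → notify_credential), and O(grant_access) is already established, so O(notify_credential).
So O(notify_credential) holds — notify_credential is obligatory. None of the other listed options is made obligatory by any chain of premises.

notify_credential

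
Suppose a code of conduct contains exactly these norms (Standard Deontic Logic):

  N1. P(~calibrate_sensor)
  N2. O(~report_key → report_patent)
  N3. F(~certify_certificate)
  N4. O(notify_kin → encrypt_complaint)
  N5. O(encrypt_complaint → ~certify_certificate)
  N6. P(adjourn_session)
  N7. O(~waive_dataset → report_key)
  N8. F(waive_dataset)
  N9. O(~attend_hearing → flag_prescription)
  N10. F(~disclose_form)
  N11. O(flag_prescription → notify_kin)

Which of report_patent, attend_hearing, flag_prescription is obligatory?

F(~certify_certificate) at premise 3 means O(certify_certificate).
The contrapositive of premise 5 (O(encrypt_complaint → ~certify_certificate)) is O(certify_certificate → ~encrypt_complaint), and O(certify_certificate) is already established, so O(~encrypt_complaint).
Premise 4 is O(notify_kin → encrypt_complaint); contrapositively O(~encrypt_complaint → ~notify_kin). Since O(~encrypt_complaint) holds, K gives O(~notify_kin).
Premise 11 is O(flag_prescription → notify_kin); contrapositively O(~notify_kin → ~flag_prescription). Since O(~notify_kin) holds, K gives O(~flag_prescription).
Premise 9, O(~attend_hearing → flag_prescription), contraposes to O(~flag_prescription → attend_hearing); with O(~flag_prescription) we get O(attend_hearing).
So O(attend_hearing) holds — attend_hearing is obligatory. None of the other listed options is made obligatory by any chain of premises.

attend_hearing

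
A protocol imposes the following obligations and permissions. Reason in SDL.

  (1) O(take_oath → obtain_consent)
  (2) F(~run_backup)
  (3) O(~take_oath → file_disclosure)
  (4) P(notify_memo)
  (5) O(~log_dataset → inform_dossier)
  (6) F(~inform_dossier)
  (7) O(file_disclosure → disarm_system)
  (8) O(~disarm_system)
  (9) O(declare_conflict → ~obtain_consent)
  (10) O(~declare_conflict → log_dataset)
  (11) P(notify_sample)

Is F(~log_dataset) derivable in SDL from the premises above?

Yes

Premise 8 states O(~disarm_system) outright.
The contrapositive of premise 7 (O(file_disclosure → disarm_system)) is O(~disarm_system → ~file_disclosure), and O(~disarm_system) is already established, so O(~file_disclosure).
The contrapositive of premise 3 (O(~take_oath → file_disclosure)) is O(~file_disclosure → take_oath), and O(~file_disclosure) is already established, so O(take_oath).
Premise 1 is O(take_oath → obtain_consent); since O(take_oath), deontic closure gives O(obtain_consent).
Premise 9 is O(declare_conflict → ~obtain_consent); contrapositively O(obtain_consent → ~declare_conflict). Since O(obtain_consent) holds, K gives O(~declare_conflict).
Premise 10 is O(~declare_conflict → log_dataset); since O(~declare_conflict), deontic closure gives O(log_dataset).
Premises 2, 4, 5, 6, 11 do not contribute to this derivation.
So O(log_dataset) holds, i.e. F(~log_dataset). The claim follows.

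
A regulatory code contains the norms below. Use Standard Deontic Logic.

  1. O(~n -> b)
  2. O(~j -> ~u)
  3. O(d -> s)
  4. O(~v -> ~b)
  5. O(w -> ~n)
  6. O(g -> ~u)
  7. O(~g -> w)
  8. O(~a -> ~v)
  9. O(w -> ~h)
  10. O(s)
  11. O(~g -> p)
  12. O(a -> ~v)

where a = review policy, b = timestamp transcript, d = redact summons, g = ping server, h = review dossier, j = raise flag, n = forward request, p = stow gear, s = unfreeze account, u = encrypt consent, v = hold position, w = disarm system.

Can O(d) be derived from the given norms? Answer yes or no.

Premise 3 is O(d -> s); even if O(s) held, inferring O(d) would be affirming the consequent — invalid.
No other premise forces O(d). An ideal world satisfying every premise can still have d false, so O(d) is not derivable.

No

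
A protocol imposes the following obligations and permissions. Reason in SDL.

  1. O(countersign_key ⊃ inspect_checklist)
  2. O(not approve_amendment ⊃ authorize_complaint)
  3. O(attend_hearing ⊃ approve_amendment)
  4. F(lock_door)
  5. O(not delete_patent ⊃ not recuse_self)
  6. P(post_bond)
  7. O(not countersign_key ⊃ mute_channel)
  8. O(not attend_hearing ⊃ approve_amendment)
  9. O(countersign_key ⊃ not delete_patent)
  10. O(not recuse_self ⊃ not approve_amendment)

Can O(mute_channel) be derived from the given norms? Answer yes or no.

Yes

By case analysis on not attend_hearing: premise 8 gives O(not attend_hearing ⊃ approve_amendment) and premise 3 gives O(attend_hearing ⊃ approve_amendment), so O(approve_amendment) either way.
Premise 10 is O(not recuse_self ⊃ not approve_amendment); contrapositively O(approve_amendment ⊃ recuse_self). Since O(approve_amendment) holds, K gives O(recuse_self).
The contrapositive of premise 5 (O(not delete_patent ⊃ not recuse_self)) is O(recuse_self ⊃ delete_patent), and O(recuse_self) is already established, so O(delete_patent).
Premise 9 is O(countersign_key ⊃ not delete_patent); contrapositively O(delete_patent ⊃ not countersign_key). Since O(delete_patent) holds, K gives O(not countersign_key).
From O(not countersign_key) and premise 7, O(not countersign_key ⊃ mute_channel), we obtain O(mute_channel).
Premises 1, 2, 4, 6 do not contribute to this derivation.
So O(mute_channel) follows.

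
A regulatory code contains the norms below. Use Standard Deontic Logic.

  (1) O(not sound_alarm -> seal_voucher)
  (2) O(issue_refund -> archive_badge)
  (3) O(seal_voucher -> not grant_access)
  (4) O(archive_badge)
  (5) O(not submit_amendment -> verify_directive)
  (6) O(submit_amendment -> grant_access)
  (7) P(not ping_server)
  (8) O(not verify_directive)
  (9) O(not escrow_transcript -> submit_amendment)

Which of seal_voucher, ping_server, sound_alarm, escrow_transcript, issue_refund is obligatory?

sound_alarm

From premise 8 we have O(not verify_directive).
Premise 5 is O(not submit_amendment -> verify_directive); contrapositively O(not verify_directive -> submit_amendment). Since O(not verify_directive) holds, K gives O(submit_amendment).
With premise 6, O(submit_amendment -> grant_access), the K-axiom yields O(grant_access).
Premise 3, O(seal_voucher -> not grant_access), contraposes to O(grant_access -> not seal_voucher); with O(grant_access) we get O(not seal_voucher).
The contrapositive of premise 1 (O(not sound_alarm -> seal_voucher)) is O(not seal_voucher -> sound_alarm), and O(not seal_voucher) is already established, so O(sound_alarm).
So O(sound_alarm) holds — sound_alarm is obligatory. None of the other listed options is made obligatory by any chain of premises.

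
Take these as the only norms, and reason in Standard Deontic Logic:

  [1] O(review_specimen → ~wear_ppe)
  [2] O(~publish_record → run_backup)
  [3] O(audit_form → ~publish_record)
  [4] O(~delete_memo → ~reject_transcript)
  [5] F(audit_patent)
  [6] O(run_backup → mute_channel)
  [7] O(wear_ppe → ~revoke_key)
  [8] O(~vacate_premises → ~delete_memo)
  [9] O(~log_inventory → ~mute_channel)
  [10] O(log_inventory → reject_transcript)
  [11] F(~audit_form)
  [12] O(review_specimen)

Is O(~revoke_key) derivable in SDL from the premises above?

No

Premise 7 is O(wear_ppe → ~revoke_key), but O(wear_ppe) is not derivable from the premises, so it does not yield O(~revoke_key).
No other premise forces O(~revoke_key). An ideal world satisfying every premise can still have ~revoke_key false, so O(~revoke_key) is not derivable.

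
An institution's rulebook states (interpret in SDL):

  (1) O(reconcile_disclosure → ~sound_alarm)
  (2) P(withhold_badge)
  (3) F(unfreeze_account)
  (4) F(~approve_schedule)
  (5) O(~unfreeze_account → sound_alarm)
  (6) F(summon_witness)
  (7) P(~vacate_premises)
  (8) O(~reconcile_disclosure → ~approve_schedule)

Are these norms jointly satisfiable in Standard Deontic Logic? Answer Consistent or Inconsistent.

Premise 4, F(~approve_schedule), is equivalent to O(approve_schedule).
Premise 8, O(~reconcile_disclosure → ~approve_schedule), contraposes to O(approve_schedule → reconcile_disclosure); with O(approve_schedule) we get O(reconcile_disclosure).
Applying K to premise 1 (O(reconcile_disclosure → ~sound_alarm)) and O(reconcile_disclosure) yields O(~sound_alarm).
Premise 5, O(~unfreeze_account → sound_alarm), contraposes to O(~sound_alarm → unfreeze_account); with O(~sound_alarm) we get O(unfreeze_account).
However, F(unfreeze_account) at premise 3 amounts to O(~unfreeze_account).
We now have both O(unfreeze_account) and O(~unfreeze_account) — unfreeze_account is simultaneously obligatory and forbidden, violating the D-axiom.

Inconsistent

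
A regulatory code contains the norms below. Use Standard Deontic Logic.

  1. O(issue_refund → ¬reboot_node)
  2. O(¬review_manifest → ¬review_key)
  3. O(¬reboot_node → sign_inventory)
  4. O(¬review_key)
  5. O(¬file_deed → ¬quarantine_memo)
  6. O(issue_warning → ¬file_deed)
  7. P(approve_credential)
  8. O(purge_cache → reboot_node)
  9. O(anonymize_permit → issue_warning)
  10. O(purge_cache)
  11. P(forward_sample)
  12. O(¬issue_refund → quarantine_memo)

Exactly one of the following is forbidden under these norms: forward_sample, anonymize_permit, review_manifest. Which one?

anonymize_permit

From premise 10 we have O(purge_cache).
With premise 8, O(purge_cache → reboot_node), the K-axiom yields O(reboot_node).
Premise 1 is O(issue_refund → ¬reboot_node); contrapositively O(reboot_node → ¬issue_refund). Since O(reboot_node) holds, K gives O(¬issue_refund).
Applying K to premise 12 (O(¬issue_refund → quarantine_memo)) and O(¬issue_refund) yields O(quarantine_memo).
Premise 5, O(¬file_deed → ¬quarantine_memo), contraposes to O(quarantine_memo → file_deed); with O(quarantine_memo) we get O(file_deed).
Premise 6, O(issue_warning → ¬file_deed), contraposes to O(file_deed → ¬issue_warning); with O(file_deed) we get O(¬issue_warning).
Premise 9 is O(anonymize_permit → issue_warning); contrapositively O(¬issue_warning → ¬anonymize_permit). Since O(¬issue_warning) holds, K gives O(¬anonymize_permit).
So O(¬anonymize_permit) holds, i.e. anonymize_permit is forbidden. None of the other listed options is forbidden under the premises.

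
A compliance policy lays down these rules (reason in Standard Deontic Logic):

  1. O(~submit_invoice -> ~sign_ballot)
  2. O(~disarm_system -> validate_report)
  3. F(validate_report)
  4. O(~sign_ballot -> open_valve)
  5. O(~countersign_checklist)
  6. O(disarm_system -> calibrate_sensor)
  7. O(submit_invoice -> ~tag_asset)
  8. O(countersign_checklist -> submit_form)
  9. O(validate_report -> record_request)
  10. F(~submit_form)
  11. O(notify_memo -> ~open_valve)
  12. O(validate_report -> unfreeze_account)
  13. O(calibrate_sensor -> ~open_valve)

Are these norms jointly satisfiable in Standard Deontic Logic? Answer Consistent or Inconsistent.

Consistent

Premise 8 is O(countersign_checklist -> submit_form); even if O(submit_form) held, inferring O(countersign_checklist) would be affirming the consequent — invalid.
So O(countersign_checklist) is not derivable, and the apparent clash with O(~countersign_checklist) does not arise.
A world satisfying every obligation exists (e.g. calibrate_sensor=true, countersign_checklist=false, disarm_system=true, notify_memo=false, open_valve=false, record_request=false, sign_ballot=true, submit_form=true, submit_invoice=true, tag_asset=false, unfreeze_account=false, validate_report=false); no atom is both obligatory and forbidden, so the set is consistent.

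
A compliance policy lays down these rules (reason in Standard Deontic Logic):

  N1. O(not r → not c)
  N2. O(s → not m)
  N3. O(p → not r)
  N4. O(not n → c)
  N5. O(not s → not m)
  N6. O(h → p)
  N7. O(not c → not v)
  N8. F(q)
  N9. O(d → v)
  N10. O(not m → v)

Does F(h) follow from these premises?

Yes

By case analysis on s: premise 2 gives O(s → not m) and premise 5 gives O(not s → not m), so O(not m) either way.
With premise 10, O(not m → v), the K-axiom yields O(v).
The contrapositive of premise 7 (O(not c → not v)) is O(v → c), and O(v) is already established, so O(c).
Premise 1 is O(not r → not c); contrapositively O(c → r). Since O(c) holds, K gives O(r).
Premise 3, O(p → not r), contraposes to O(r → not p); with O(r) we get O(not p).
Premise 6, O(h → p), contraposes to O(not p → not h); with O(not p) we get O(not h).
Premises 4, 8, 9 do not contribute to this derivation.
So O(not h) holds, i.e. F(h). The claim follows.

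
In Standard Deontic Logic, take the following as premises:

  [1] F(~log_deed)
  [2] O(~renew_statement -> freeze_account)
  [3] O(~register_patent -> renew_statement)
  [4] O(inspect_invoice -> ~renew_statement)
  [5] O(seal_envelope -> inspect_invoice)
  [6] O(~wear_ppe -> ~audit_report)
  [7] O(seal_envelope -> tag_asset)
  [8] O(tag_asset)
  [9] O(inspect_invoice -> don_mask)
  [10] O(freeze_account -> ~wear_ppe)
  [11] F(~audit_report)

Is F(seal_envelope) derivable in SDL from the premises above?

Yes

F(~audit_report) at premise 11 means O(audit_report).
Premise 6 is O(~wear_ppe -> ~audit_report); contrapositively O(audit_report -> wear_ppe). Since O(audit_report) holds, K gives O(wear_ppe).
The contrapositive of premise 10 (O(freeze_account -> ~wear_ppe)) is O(wear_ppe -> ~freeze_account), and O(wear_ppe) is already established, so O(~freeze_account).
The contrapositive of premise 2 (O(~renew_statement -> freeze_account)) is O(~freeze_account -> renew_statement), and O(~freeze_account) is already established, so O(renew_statement).
Premise 4 is O(inspect_invoice -> ~renew_statement); contrapositively O(renew_statement -> ~inspect_invoice). Since O(renew_statement) holds, K gives O(~inspect_invoice).
Premise 5 is O(seal_envelope -> inspect_invoice); contrapositively O(~inspect_invoice -> ~seal_envelope). Since O(~inspect_invoice) holds, K gives O(~seal_envelope).
Premises 1, 3, 7, 8, 9 do not contribute to this derivation.
So O(~seal_envelope) holds, i.e. F(seal_envelope). The claim follows.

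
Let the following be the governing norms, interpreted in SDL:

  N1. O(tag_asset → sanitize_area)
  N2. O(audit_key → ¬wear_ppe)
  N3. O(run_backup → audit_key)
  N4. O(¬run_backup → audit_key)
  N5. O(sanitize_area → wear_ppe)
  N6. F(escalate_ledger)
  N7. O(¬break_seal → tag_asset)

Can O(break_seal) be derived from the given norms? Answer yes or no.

By case analysis on ¬run_backup: premise 4 gives O(¬run_backup → audit_key) and premise 3 gives O(run_backup → audit_key), so O(audit_key) either way.
From O(audit_key) and premise 2, O(audit_key → ¬wear_ppe), we obtain O(¬wear_ppe).
Premise 5 is O(sanitize_area → wear_ppe); contrapositively O(¬wear_ppe → ¬sanitize_area). Since O(¬wear_ppe) holds, K gives O(¬sanitize_area).
Premise 1, O(tag_asset → sanitize_area), contraposes to O(¬sanitize_area → ¬tag_asset); with O(¬sanitize_area) we get O(¬tag_asset).
Premise 7, O(¬break_seal → tag_asset), contraposes to O(¬tag_asset → break_seal); with O(¬tag_asset) we get O(break_seal).
Premise 6 does not contribute to this derivation.
So O(break_seal) follows.

Yes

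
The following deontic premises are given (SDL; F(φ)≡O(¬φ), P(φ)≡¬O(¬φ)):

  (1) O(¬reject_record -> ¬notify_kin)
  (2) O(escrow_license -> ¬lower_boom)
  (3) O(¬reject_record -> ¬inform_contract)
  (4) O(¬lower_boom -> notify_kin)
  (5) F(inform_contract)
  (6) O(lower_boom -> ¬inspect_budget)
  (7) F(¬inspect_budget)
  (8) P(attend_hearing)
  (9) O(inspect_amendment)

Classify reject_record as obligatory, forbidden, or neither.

Obligatory

Premise 7, F(¬inspect_budget), is equivalent to O(inspect_budget).
Premise 6, O(lower_boom -> ¬inspect_budget), contraposes to O(inspect_budget -> ¬lower_boom); with O(inspect_budget) we get O(¬lower_boom).
Applying K to premise 4 (O(¬lower_boom -> notify_kin)) and O(¬lower_boom) yields O(notify_kin).
Premise 1 is O(¬reject_record -> ¬notify_kin); contrapositively O(notify_kin -> reject_record). Since O(notify_kin) holds, K gives O(reject_record).
Premises 2, 3, 5, 8, 9 do not contribute to this derivation.
Hence reject_record is obligatory.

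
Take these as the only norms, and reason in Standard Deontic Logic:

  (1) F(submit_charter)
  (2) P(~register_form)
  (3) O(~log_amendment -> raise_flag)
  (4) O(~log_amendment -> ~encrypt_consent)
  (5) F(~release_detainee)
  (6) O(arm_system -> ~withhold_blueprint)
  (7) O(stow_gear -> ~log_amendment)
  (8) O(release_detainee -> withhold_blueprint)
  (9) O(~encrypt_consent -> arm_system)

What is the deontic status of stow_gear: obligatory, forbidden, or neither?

Forbidden

Premise 5, F(~release_detainee), is equivalent to O(release_detainee).
Premise 8 is O(release_detainee -> withhold_blueprint); since O(release_detainee), deontic closure gives O(withhold_blueprint).
The contrapositive of premise 6 (O(arm_system -> ~withhold_blueprint)) is O(withhold_blueprint -> ~arm_system), and O(withhold_blueprint) is already established, so O(~arm_system).
The contrapositive of premise 9 (O(~encrypt_consent -> arm_system)) is O(~arm_system -> encrypt_consent), and O(~arm_system) is already established, so O(encrypt_consent).
Premise 4, O(~log_amendment -> ~encrypt_consent), contraposes to O(encrypt_consent -> log_amendment); with O(encrypt_consent) we get O(log_amendment).
Premise 7, O(stow_gear -> ~log_amendment), contraposes to O(log_amendment -> ~stow_gear); with O(log_amendment) we get O(~stow_gear).
Premises 1, 2, 3 do not contribute to this derivation.
Thus O(~stow_gear), which is F(stow_gear): stow_gear is forbidden.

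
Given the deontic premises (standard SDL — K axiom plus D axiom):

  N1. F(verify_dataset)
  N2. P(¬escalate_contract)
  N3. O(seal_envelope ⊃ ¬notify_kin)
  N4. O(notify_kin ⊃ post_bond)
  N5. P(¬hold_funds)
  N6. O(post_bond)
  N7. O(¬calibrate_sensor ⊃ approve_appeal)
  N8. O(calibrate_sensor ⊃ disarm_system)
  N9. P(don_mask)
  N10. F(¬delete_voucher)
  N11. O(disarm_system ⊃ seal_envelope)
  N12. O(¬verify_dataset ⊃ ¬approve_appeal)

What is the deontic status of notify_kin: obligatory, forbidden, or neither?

Premise 1, F(verify_dataset), is equivalent to O(¬verify_dataset).
Premise 12 is O(¬verify_dataset ⊃ ¬approve_appeal); since O(¬verify_dataset), deontic closure gives O(¬approve_appeal).
Premise 7, O(¬calibrate_sensor ⊃ approve_appeal), contraposes to O(¬approve_appeal ⊃ calibrate_sensor); with O(¬approve_appeal) we get O(calibrate_sensor).
With premise 8, O(calibrate_sensor ⊃ disarm_system), the K-axiom yields O(disarm_system).
With premise 11, O(disarm_system ⊃ seal_envelope), the K-axiom yields O(seal_envelope).
Applying K to premise 3 (O(seal_envelope ⊃ ¬notify_kin)) and O(seal_envelope) yields O(¬notify_kin).
Premises 2, 4, 5, 6, 9, 10 do not contribute to this derivation.
Thus O(¬notify_kin), which is F(notify_kin): notify_kin is forbidden.

Forbidden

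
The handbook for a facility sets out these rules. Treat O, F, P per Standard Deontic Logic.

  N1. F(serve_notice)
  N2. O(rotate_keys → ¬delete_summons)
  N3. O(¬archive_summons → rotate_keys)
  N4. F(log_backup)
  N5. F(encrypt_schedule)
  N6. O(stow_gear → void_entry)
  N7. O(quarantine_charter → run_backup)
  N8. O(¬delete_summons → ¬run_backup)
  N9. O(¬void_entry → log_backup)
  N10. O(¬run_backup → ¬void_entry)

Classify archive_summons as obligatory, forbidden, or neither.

Obligatory

F(log_backup) at premise 4 means O(¬log_backup).
Premise 9 is O(¬void_entry → log_backup); contrapositively O(¬log_backup → void_entry). Since O(¬log_backup) holds, K gives O(void_entry).
Premise 10, O(¬run_backup → ¬void_entry), contraposes to O(void_entry → run_backup); with O(void_entry) we get O(run_backup).
Premise 8 is O(¬delete_summons → ¬run_backup); contrapositively O(run_backup → delete_summons). Since O(run_backup) holds, K gives O(delete_summons).
The contrapositive of premise 2 (O(rotate_keys → ¬delete_summons)) is O(delete_summons → ¬rotate_keys), and O(delete_summons) is already established, so O(¬rotate_keys).
Premise 3, O(¬archive_summons → rotate_keys), contraposes to O(¬rotate_keys → archive_summons); with O(¬rotate_keys) we get O(archive_summons).
Premises 1, 5, 6, 7 do not contribute to this derivation.
Hence archive_summons is obligatory.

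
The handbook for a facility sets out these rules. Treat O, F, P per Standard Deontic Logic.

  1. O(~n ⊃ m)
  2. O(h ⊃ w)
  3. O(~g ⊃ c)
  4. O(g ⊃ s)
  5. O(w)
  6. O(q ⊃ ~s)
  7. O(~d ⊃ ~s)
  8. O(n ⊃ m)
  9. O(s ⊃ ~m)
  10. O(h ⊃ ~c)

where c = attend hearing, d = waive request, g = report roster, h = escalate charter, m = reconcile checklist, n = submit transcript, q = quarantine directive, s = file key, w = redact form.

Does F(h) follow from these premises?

Yes

Premises 1 and 8 cover both cases: O(~n ⊃ m) and O(n ⊃ m). Since ~n ∨ n is a tautology, O(m) follows.
Premise 9, O(s ⊃ ~m), contraposes to O(m ⊃ ~s); with O(m) we get O(~s).
Premise 4 is O(g ⊃ s); contrapositively O(~s ⊃ ~g). Since O(~s) holds, K gives O(~g).
Applying K to premise 3 (O(~g ⊃ c)) and O(~g) yields O(c).
The contrapositive of premise 10 (O(h ⊃ ~c)) is O(c ⊃ ~h), and O(c) is already established, so O(~h).
Premises 2, 5, 6, 7 do not contribute to this derivation.
So O(~h) holds, i.e. F(h). The claim follows.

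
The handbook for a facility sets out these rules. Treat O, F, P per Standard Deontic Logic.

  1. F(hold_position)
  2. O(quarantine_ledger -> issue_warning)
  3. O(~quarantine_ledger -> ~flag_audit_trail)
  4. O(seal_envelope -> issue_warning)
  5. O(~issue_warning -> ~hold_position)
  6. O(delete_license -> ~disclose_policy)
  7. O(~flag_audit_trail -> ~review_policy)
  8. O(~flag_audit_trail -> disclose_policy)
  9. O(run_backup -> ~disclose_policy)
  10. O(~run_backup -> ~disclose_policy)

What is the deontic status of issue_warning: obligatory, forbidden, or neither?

Obligatory

By case analysis on ~run_backup: premise 10 gives O(~run_backup -> ~disclose_policy) and premise 9 gives O(run_backup -> ~disclose_policy), so O(~disclose_policy) either way.
Premise 8 is O(~flag_audit_trail -> disclose_policy); contrapositively O(~disclose_policy -> flag_audit_trail). Since O(~disclose_policy) holds, K gives O(flag_audit_trail).
The contrapositive of premise 3 (O(~quarantine_ledger -> ~flag_audit_trail)) is O(flag_audit_trail -> quarantine_ledger), and O(flag_audit_trail) is already established, so O(quarantine_ledger).
With premise 2, O(quarantine_ledger -> issue_warning), the K-axiom yields O(issue_warning).
Premises 1, 4, 5, 6, 7 do not contribute to this derivation.
Hence issue_warning is obligatory.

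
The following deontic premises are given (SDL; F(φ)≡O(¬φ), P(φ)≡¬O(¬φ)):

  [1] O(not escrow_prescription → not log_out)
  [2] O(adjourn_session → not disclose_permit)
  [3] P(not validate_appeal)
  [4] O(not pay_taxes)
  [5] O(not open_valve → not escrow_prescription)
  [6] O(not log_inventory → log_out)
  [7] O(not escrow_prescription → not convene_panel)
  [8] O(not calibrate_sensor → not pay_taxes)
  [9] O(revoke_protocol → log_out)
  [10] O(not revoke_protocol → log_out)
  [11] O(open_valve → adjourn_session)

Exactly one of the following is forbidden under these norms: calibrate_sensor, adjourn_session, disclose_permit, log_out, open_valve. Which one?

disclose_permit

Premises 9 and 10 cover both cases: O(revoke_protocol → log_out) and O(not revoke_protocol → log_out). Since revoke_protocol ∨ not revoke_protocol is a tautology, O(log_out) follows.
Premise 1 is O(not escrow_prescription → not log_out); contrapositively O(log_out → escrow_prescription). Since O(log_out) holds, K gives O(escrow_prescription).
Premise 5 is O(not open_valve → not escrow_prescription); contrapositively O(escrow_prescription → open_valve). Since O(escrow_prescription) holds, K gives O(open_valve).
Premise 11 is O(open_valve → adjourn_session); since O(open_valve), deontic closure gives O(adjourn_session).
Premise 2 is O(adjourn_session → not disclose_permit); since O(adjourn_session), deontic closure gives O(not disclose_permit).
So O(not disclose_permit) holds, i.e. disclose_permit is forbidden. None of the other listed options is forbidden under the premises.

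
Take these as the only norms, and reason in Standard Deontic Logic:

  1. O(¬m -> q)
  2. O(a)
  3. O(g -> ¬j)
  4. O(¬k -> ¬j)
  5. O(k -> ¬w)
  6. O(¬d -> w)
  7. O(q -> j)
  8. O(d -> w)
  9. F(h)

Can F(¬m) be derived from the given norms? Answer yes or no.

Yes

By case analysis on ¬d: premise 6 gives O(¬d -> w) and premise 8 gives O(d -> w), so O(w) either way.
Premise 5 is O(k -> ¬w); contrapositively O(w -> ¬k). Since O(w) holds, K gives O(¬k).
Premise 4 is O(¬k -> ¬j); since O(¬k), deontic closure gives O(¬j).
The contrapositive of premise 7 (O(q -> j)) is O(¬j -> ¬q), and O(¬j) is already established, so O(¬q).
Premise 1, O(¬m -> q), contraposes to O(¬q -> m); with O(¬q) we get O(m).
Premises 2, 3, 9 do not contribute to this derivation.
So O(m) holds, i.e. F(¬m). The claim follows.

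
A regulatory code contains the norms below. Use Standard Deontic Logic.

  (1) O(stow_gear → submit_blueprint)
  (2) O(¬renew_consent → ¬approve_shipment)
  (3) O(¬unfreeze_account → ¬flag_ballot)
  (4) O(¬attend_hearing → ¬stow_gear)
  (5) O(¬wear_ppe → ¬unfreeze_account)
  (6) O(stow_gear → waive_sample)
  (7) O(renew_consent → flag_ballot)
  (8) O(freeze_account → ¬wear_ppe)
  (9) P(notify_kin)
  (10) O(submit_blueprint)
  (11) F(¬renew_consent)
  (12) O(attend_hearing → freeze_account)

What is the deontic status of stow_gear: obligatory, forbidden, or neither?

F(¬renew_consent) at premise 11 means O(renew_consent).
Applying K to premise 7 (O(renew_consent → flag_ballot)) and O(renew_consent) yields O(flag_ballot).
Premise 3 is O(¬unfreeze_account → ¬flag_ballot); contrapositively O(flag_ballot → unfreeze_account). Since O(flag_ballot) holds, K gives O(unfreeze_account).
Premise 5 is O(¬wear_ppe → ¬unfreeze_account); contrapositively O(unfreeze_account → wear_ppe). Since O(unfreeze_account) holds, K gives O(wear_ppe).
Premise 8 is O(freeze_account → ¬wear_ppe); contrapositively O(wear_ppe → ¬freeze_account). Since O(wear_ppe) holds, K gives O(¬freeze_account).
The contrapositive of premise 12 (O(attend_hearing → freeze_account)) is O(¬freeze_account → ¬attend_hearing), and O(¬freeze_account) is already established, so O(¬attend_hearing).
Premise 4 is O(¬attend_hearing → ¬stow_gear); since O(¬attend_hearing), deontic closure gives O(¬stow_gear).
Premises 1, 2, 6, 9, 10 do not contribute to this derivation.
Thus O(¬stow_gear), which is F(stow_gear): stow_gear is forbidden.

Forbidden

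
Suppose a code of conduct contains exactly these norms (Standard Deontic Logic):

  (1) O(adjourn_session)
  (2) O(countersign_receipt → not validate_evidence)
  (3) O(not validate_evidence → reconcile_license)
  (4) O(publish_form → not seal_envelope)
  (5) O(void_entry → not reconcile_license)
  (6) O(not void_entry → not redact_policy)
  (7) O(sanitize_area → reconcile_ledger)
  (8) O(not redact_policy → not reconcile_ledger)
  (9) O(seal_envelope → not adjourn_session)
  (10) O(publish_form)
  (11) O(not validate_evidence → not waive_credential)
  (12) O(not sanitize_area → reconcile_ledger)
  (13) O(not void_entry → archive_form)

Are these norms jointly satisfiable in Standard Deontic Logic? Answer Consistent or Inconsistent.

Premise 9 is O(seal_envelope → not adjourn_session), but O(seal_envelope) is not derivable from the premises, so it does not yield O(not adjourn_session).
So O(not adjourn_session) is not derivable, and the apparent clash with O(adjourn_session) does not arise.
A world satisfying every obligation exists (e.g. adjourn_session=true, archive_form=false, countersign_receipt=false, publish_form=true, reconcile_ledger=true, reconcile_license=false, redact_policy=true, sanitize_area=false, seal_envelope=false, validate_evidence=true, void_entry=true, waive_credential=false); no atom is both obligatory and forbidden, so the set is consistent.

Consistent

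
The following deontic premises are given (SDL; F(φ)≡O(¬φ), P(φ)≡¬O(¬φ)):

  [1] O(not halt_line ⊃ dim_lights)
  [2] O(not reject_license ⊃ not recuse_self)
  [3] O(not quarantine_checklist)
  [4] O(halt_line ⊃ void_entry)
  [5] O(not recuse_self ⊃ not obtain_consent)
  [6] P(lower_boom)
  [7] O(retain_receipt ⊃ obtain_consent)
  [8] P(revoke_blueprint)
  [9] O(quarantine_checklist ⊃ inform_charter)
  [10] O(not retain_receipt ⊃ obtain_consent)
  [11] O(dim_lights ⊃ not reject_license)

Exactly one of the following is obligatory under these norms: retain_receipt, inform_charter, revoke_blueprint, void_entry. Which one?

void_entry

Premises 7 and 10 are O(retain_receipt ⊃ obtain_consent) and O(not retain_receipt ⊃ obtain_consent); every ideal world satisfies retain_receipt or not retain_receipt, so in either case obtain_consent holds — hence O(obtain_consent).
Premise 5 is O(not recuse_self ⊃ not obtain_consent); contrapositively O(obtain_consent ⊃ recuse_self). Since O(obtain_consent) holds, K gives O(recuse_self).
The contrapositive of premise 2 (O(not reject_license ⊃ not recuse_self)) is O(recuse_self ⊃ reject_license), and O(recuse_self) is already established, so O(reject_license).
Premise 11 is O(dim_lights ⊃ not reject_license); contrapositively O(reject_license ⊃ not dim_lights). Since O(reject_license) holds, K gives O(not dim_lights).
Premise 1 is O(not halt_line ⊃ dim_lights); contrapositively O(not dim_lights ⊃ halt_line). Since O(not dim_lights) holds, K gives O(halt_line).
With premise 4, O(halt_line ⊃ void_entry), the K-axiom yields O(void_entry).
So O(void_entry) holds — void_entry is obligatory. None of the other listed options is made obligatory by any chain of premises.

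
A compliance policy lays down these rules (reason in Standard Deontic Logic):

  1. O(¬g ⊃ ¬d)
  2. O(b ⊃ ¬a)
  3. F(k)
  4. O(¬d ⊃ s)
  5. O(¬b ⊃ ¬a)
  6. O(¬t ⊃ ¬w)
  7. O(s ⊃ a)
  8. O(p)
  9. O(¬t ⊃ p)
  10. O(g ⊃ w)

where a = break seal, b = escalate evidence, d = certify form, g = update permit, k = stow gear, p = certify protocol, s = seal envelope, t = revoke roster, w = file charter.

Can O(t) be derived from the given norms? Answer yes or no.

Yes

Premises 2 and 5 cover both cases: O(b ⊃ ¬a) and O(¬b ⊃ ¬a). Since b ∨ ¬b is a tautology, O(¬a) follows.
Premise 7 is O(s ⊃ a); contrapositively O(¬a ⊃ ¬s). Since O(¬a) holds, K gives O(¬s).
Premise 4, O(¬d ⊃ s), contraposes to O(¬s ⊃ d); with O(¬s) we get O(d).
Premise 1, O(¬g ⊃ ¬d), contraposes to O(d ⊃ g); with O(d) we get O(g).
With premise 10, O(g ⊃ w), the K-axiom yields O(w).
The contrapositive of premise 6 (O(¬t ⊃ ¬w)) is O(w ⊃ t), and O(w) is already established, so O(t).
Premises 3, 8, 9 do not contribute to this derivation.
So O(t) follows.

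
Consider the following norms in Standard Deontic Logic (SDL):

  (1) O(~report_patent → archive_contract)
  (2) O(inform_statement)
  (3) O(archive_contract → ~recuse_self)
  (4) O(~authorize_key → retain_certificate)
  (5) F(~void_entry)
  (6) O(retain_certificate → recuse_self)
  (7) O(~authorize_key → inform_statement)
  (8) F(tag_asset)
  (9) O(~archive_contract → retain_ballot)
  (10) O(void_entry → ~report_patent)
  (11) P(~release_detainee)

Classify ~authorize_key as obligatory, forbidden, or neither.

Forbidden

Premise 5, F(~void_entry), is equivalent to O(void_entry).
Applying K to premise 10 (O(void_entry → ~report_patent)) and O(void_entry) yields O(~report_patent).
Premise 1 is O(~report_patent → archive_contract); since O(~report_patent), deontic closure gives O(archive_contract).
From O(archive_contract) and premise 3, O(archive_contract → ~recuse_self), we obtain O(~recuse_self).
Premise 6, O(retain_certificate → recuse_self), contraposes to O(~recuse_self → ~retain_certificate); with O(~recuse_self) we get O(~retain_certificate).
Premise 4, O(~authorize_key → retain_certificate), contraposes to O(~retain_certificate → authorize_key); with O(~retain_certificate) we get O(authorize_key).
Premises 2, 7, 8, 9, 11 do not contribute to this derivation.
Thus O(authorize_key), which is F(~authorize_key): ~authorize_key is forbidden.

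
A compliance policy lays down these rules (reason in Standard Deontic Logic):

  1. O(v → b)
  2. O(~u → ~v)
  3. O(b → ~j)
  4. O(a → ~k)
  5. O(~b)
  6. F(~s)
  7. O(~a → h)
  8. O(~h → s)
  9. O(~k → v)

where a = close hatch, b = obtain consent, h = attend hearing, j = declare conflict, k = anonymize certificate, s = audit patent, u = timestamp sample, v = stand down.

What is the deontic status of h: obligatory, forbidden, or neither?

Obligatory

Premise 5 gives O(~b).
Premise 1 is O(v → b); contrapositively O(~b → ~v). Since O(~b) holds, K gives O(~v).
The contrapositive of premise 9 (O(~k → v)) is O(~v → k), and O(~v) is already established, so O(k).
Premise 4, O(a → ~k), contraposes to O(k → ~a); with O(k) we get O(~a).
Premise 7 is O(~a → h); since O(~a), deontic closure gives O(h).
Premises 2, 3, 6, 8 do not contribute to this derivation.
Hence h is obligatory.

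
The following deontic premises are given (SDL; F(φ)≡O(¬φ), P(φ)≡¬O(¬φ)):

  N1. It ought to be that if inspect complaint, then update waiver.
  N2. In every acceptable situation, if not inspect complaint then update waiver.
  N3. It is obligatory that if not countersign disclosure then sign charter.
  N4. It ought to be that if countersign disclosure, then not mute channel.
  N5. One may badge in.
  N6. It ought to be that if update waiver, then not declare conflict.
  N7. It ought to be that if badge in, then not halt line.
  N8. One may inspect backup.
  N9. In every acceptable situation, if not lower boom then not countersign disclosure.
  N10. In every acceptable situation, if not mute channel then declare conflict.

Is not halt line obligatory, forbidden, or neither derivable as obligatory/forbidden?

Premise 7 is O(badge_in → ¬halt_line), but O(badge_in) is not derivable from the premises (the permission P(badge_in) asserts only ¬O(¬badge_in), not O(badge_in)), so it does not yield O(¬halt_line).
No premise or chain of K-axiom applications forces O(¬halt_line), and none forces O(halt_line). So ¬halt_line is neither obligatory nor forbidden under these norms.

Neither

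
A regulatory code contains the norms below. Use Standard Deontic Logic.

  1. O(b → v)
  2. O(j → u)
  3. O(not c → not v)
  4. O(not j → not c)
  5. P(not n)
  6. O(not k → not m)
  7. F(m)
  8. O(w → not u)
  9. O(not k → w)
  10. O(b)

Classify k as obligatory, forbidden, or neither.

Obligatory

Premise 10 states O(b) outright.
Premise 1 is O(b → v); since O(b), deontic closure gives O(v).
The contrapositive of premise 3 (O(not c → not v)) is O(v → c), and O(v) is already established, so O(c).
Premise 4, O(not j → not c), contraposes to O(c → j); with O(c) we get O(j).
With premise 2, O(j → u), the K-axiom yields O(u).
The contrapositive of premise 8 (O(w → not u)) is O(u → not w), and O(u) is already established, so O(not w).
Premise 9 is O(not k → w); contrapositively O(not w → k). Since O(not w) holds, K gives O(k).
Premises 5, 6, 7 do not contribute to this derivation.
Hence k is obligatory.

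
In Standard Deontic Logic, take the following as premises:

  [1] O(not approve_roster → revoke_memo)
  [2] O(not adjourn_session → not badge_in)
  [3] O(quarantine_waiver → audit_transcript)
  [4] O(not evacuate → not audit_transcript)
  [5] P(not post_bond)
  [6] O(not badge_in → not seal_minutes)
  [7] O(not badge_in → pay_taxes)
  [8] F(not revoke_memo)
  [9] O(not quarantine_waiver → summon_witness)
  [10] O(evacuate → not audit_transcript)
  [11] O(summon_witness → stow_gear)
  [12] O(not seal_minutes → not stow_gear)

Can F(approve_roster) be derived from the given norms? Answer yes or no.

Premise 1 is O(not approve_roster → revoke_memo); even if O(revoke_memo) held, inferring O(not approve_roster) would be affirming the consequent — invalid.
No other premise forces O(not approve_roster). An ideal world satisfying every premise can still have approve_roster true, so F(approve_roster) is not derivable.

No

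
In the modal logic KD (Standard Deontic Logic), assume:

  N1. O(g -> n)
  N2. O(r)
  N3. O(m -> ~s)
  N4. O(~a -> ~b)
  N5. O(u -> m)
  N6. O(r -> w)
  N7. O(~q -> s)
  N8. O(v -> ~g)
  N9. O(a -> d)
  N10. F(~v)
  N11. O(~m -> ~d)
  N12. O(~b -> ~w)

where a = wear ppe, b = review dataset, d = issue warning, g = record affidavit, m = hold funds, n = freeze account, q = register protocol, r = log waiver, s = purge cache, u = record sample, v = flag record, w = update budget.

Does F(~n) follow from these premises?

Premise 1 is O(g -> n), but O(g) is not derivable from the premises, so it does not yield O(n).
No other premise forces O(n). An ideal world satisfying every premise can still have ~n true, so F(~n) is not derivable.

No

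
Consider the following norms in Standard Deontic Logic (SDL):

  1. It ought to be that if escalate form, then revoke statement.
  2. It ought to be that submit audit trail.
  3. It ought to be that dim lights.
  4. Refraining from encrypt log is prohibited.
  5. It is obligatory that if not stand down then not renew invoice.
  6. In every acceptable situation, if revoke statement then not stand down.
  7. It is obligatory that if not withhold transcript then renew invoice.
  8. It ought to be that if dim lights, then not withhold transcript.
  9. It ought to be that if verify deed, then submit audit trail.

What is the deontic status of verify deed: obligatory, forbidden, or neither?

Neither

Premise 9 is O(verify_deed → submit_audit_trail); even if O(submit_audit_trail) held, inferring O(verify_deed) would be affirming the consequent — invalid.
No premise or chain of K-axiom applications forces O(verify_deed), and none forces O(¬verify_deed). So verify_deed is neither obligatory nor forbidden under these norms.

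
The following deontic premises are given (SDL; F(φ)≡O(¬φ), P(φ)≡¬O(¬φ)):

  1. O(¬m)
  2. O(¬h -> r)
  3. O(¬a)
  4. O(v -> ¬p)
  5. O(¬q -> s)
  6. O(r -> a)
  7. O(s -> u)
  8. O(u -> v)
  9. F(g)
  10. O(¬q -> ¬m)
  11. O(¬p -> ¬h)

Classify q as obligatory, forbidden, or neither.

Obligatory

From premise 3 we have O(¬a).
Premise 6 is O(r -> a); contrapositively O(¬a -> ¬r). Since O(¬a) holds, K gives O(¬r).
Premise 2 is O(¬h -> r); contrapositively O(¬r -> h). Since O(¬r) holds, K gives O(h).
The contrapositive of premise 11 (O(¬p -> ¬h)) is O(h -> p), and O(h) is already established, so O(p).
The contrapositive of premise 4 (O(v -> ¬p)) is O(p -> ¬v), and O(p) is already established, so O(¬v).
Premise 8 is O(u -> v); contrapositively O(¬v -> ¬u). Since O(¬v) holds, K gives O(¬u).
Premise 7, O(s -> u), contraposes to O(¬u -> ¬s); with O(¬u) we get O(¬s).
Premise 5 is O(¬q -> s); contrapositively O(¬s -> q). Since O(¬s) holds, K gives O(q).
Premises 1, 9, 10 do not contribute to this derivation.
Hence q is obligatory.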